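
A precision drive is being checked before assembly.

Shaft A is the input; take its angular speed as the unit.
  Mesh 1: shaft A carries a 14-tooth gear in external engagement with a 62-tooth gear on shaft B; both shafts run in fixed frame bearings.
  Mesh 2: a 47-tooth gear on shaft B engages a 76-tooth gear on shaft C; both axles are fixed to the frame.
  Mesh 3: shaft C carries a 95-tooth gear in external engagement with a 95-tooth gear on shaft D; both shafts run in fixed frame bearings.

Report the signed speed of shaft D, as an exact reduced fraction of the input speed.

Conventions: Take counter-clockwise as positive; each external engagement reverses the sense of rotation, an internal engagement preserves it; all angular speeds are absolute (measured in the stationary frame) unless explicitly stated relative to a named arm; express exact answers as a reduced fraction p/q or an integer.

-329/2356

3-mesh fixed-axis compound train (all bearings frame-fixed)
mesh 1 [14T→62T]: |ω|/ω_in = 1×14/62 = 7/31, sense flips to −
mesh 2 [47T→76T]: |ω|/ω_in = (7/31)×47/76 = 329/2356, sense flips to +
mesh 3 [95T→95T]: |ω|/ω_in = (329/2356)×95/95 = 329/2356, sense flips to −
signed output speed (× input speed) = -329/2356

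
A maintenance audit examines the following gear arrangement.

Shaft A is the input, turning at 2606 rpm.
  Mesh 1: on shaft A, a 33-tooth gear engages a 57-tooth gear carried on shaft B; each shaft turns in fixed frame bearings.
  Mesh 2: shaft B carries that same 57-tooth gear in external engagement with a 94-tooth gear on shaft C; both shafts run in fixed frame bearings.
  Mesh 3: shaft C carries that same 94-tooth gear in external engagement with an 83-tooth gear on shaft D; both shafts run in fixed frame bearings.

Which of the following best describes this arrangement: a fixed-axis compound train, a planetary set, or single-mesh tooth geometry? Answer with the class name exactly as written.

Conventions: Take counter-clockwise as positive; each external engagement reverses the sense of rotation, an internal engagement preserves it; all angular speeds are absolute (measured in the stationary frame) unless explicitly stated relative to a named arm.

fixed-axis compound train

class = fixed-axis compound train [3 meshes; 3 ratios multiply, 3 sense flips]
classification: fixed-axis compound train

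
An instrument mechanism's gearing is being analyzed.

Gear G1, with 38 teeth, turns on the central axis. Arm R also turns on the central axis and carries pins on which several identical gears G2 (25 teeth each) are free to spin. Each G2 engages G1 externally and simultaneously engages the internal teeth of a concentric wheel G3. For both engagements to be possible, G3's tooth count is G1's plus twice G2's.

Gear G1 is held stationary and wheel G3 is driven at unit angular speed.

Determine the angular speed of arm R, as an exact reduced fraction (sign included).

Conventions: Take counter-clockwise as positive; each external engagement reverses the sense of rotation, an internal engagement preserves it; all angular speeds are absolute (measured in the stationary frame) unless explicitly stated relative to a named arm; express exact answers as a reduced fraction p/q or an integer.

topology: planetary set — G1 38T / G2 25T / G3 88T, arm = carrier (Willis)
ring teeth: 38 + 2·25 = 88
38(ω_sun−ω_arm) = −88(ω_ring−ω_arm),  ω_sun = 0, ω_ring = 1
38(0−ω_arm) = −88(1−ω_arm)  ⇒  126·ω_arm = 88  ⇒  ω_arm = 44/63
exact speed ratio = 44/63

44/63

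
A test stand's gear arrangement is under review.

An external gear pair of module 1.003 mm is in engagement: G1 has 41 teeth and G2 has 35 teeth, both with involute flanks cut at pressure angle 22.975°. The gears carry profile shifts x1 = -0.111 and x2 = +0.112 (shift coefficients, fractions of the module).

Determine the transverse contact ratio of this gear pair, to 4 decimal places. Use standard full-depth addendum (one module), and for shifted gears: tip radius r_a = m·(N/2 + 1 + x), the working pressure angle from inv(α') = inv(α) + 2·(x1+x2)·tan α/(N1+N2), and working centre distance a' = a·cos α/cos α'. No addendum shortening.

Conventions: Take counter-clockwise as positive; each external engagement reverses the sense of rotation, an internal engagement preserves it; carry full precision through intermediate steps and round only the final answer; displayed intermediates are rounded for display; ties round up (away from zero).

topology: single-mesh involute geometry — m = 1.003, 41T/35T pair
base radii: r_b1 = 18.930464, r_b2 = 16.160152
tip radii: r_a1 = 21.453167, r_a2 = 18.667836
inv(α') = inv(22.975°) + 2·(-0.111+0.112)·tan α/(41+35) = 0.02298172  ⇒  α' = 22.97856°
a' = a·cos α / cos α' = 38.1140·cos 22.975°/cos 22.97856° = 38.115003
action lengths: √(r_a1²−r_b1²) = 10.093359, √(r_a2²−r_b2²) = 9.345457
base pitch p_b = π·m·cos α = 2.901064
CR = (10.093359 + 9.345457 − 38.115003·sin 22.97856°)/2.901064 = 1.571572
contact ratio ≈ 1.5716

1.5716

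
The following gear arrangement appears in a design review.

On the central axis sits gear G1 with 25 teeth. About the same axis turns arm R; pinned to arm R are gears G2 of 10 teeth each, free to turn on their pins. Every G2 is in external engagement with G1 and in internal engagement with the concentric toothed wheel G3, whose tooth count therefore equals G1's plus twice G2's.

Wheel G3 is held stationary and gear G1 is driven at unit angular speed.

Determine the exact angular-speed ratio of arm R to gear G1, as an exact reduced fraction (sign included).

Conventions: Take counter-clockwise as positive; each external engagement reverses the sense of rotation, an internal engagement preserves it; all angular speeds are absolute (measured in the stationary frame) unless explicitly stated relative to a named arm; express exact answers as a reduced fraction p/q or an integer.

5/14

recognized (axles ride arm R): planetary set, 25/10/45 teeth
ring teeth: 25 + 2·10 = 45
25(ω_sun−ω_arm) = −45(ω_ring−ω_arm),  ω_ring = 0, ω_sun = 1
25(1−ω_arm) = −45(0−ω_arm)  ⇒  70·ω_arm = 25  ⇒  ω_arm = 5/14
ω_out/ω_in = 5/14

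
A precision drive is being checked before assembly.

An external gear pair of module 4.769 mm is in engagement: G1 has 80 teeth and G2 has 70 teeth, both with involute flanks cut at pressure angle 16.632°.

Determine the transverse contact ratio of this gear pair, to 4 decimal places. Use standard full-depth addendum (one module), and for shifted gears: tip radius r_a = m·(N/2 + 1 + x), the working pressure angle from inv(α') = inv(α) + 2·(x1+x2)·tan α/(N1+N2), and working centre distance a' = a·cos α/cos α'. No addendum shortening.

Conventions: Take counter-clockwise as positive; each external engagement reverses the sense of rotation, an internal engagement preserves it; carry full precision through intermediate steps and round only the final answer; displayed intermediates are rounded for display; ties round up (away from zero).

2.0552

class = single-mesh tooth geometry [involute pair 80T × 70T, m = 4.769]
base radii: r_b1 = 182.779148, r_b2 = 159.931755
tip radii: r_a1 = 195.529000, r_a2 = 171.684000
no profile shift: α' = α, a' = a
action lengths: √(r_a1²−r_b1²) = 69.450506, √(r_a2²−r_b2²) = 62.427795
base pitch p_b = π·m·cos α = 14.355441
CR = (69.450506 + 62.427795 − 357.675000·sin 16.63200°)/14.355441 = 2.055199
contact ratio ≈ 2.0552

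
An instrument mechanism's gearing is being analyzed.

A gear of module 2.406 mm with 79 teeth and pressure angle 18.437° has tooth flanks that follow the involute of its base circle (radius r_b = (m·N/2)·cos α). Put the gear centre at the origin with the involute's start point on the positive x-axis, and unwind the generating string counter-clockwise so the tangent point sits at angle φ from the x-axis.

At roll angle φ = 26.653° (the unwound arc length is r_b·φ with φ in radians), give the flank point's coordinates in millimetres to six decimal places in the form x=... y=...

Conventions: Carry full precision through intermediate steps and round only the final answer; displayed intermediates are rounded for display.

single-mesh involute tooth geometry (79T wheel at module 2.406)
pitch radius r_p = m·N/2 = 2.406·79/2 = 95.037000
base radius r_b = r_p·cos α = 95.037000·cos 18.437° = 90.158939
roll angle φ = 26.653° = 0.46518261 rad
x = r_b·(cos φ + φ·sin φ) = 99.392483
y = r_b·(sin φ − φ·cos φ) = 2.960266

x=99.392483 y=2.960266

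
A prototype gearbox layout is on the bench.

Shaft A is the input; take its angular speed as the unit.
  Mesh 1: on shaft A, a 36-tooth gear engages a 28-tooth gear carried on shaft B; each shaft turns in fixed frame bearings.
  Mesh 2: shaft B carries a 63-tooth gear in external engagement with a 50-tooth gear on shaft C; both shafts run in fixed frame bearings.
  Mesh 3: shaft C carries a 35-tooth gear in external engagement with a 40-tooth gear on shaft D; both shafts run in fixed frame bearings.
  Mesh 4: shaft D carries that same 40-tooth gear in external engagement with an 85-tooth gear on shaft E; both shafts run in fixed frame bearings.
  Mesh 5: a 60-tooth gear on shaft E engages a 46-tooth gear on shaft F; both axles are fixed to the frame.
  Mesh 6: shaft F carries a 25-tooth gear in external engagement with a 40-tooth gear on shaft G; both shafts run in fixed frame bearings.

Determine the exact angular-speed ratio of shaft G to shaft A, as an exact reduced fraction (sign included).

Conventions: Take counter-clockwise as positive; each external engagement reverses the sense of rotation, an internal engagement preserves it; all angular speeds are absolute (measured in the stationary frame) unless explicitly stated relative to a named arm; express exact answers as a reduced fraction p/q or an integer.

1701/3128

class = fixed-axis compound train [6 meshes; 6 ratios multiply, 6 sense flips]
mesh 1 [36T→28T]: running ratio 9/7, sense −
mesh 2 [63T→50T]: running ratio 81/50, sense +
mesh 3 [35T→40T]: running ratio 567/400, sense −
mesh 4 [40T→85T]: running ratio 567/850, sense +
mesh 5 [60T→46T]: running ratio 1701/1955, sense −
mesh 6 [25T→40T]: running ratio 1701/3128, sense +
ω_out/ω_in = 1701/3128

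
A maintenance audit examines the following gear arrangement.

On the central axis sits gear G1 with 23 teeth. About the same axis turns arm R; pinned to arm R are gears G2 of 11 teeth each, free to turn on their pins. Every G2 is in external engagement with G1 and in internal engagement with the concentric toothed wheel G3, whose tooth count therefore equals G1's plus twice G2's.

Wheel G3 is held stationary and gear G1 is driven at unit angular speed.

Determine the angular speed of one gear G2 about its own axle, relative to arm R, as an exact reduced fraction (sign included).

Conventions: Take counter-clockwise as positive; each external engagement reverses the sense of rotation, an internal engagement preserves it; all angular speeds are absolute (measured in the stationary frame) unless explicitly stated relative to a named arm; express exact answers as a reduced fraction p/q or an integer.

-1035/748

planetary set (23T centre, 11T on arm, 45T internal) — Willis relation
ring teeth: 23 + 2·11 = 45
23(ω_sun−ω_arm) = −45(ω_ring−ω_arm),  ω_ring = 0, ω_sun = 1
23(1−ω_arm) = −45(0−ω_arm)  ⇒  68·ω_arm = 23  ⇒  ω_arm = 23/68
sun–planet mesh: 23·(1−23/68) = −11·(ω_p−ω_arm)  ⇒  ω_p−ω_arm = -1035/748
exact speed ratio = -1035/748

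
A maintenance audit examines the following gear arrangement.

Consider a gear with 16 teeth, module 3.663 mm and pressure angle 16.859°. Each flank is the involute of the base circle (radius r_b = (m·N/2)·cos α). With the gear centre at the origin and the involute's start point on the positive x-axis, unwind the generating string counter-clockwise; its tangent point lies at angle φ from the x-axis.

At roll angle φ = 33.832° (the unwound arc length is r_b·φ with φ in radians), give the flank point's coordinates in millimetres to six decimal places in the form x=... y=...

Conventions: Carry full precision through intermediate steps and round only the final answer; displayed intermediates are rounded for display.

x=32.515668 y=1.858334

recognized (one wheel, involute flank): single-mesh tooth geometry, m = 3.663, N = 16
pitch radius r_p = m·N/2 = 3.663·16/2 = 29.304000
base radius r_b = r_p·cos α = 29.304000·cos 16.859° = 28.044554
roll angle φ = 33.832° = 0.59047979 rad
x = r_b·(cos φ + φ·sin φ) = 32.515668
y = r_b·(sin φ − φ·cos φ) = 1.858334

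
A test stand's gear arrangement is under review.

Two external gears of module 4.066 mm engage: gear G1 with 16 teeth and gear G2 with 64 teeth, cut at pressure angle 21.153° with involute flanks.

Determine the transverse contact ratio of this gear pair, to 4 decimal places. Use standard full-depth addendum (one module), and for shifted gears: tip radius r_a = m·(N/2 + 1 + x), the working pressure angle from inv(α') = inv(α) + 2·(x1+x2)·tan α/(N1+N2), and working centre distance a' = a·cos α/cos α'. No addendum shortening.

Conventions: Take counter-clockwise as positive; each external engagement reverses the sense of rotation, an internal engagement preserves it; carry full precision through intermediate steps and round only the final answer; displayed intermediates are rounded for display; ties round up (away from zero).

topology: single-mesh involute geometry — m = 4.066, 16T/64T pair
base radii: r_b1 = 30.336268, r_b2 = 121.345070
tip radii: r_a1 = 36.594000, r_a2 = 134.178000
no profile shift: α' = α, a' = a
action lengths: √(r_a1²−r_b1²) = 20.465378, √(r_a2²−r_b2²) = 57.263510
base pitch p_b = π·m·cos α = 11.913024
CR = (20.465378 + 57.263510 − 162.640000·sin 21.15300°)/11.913024 = 1.598139
contact ratio ≈ 1.5981

1.5981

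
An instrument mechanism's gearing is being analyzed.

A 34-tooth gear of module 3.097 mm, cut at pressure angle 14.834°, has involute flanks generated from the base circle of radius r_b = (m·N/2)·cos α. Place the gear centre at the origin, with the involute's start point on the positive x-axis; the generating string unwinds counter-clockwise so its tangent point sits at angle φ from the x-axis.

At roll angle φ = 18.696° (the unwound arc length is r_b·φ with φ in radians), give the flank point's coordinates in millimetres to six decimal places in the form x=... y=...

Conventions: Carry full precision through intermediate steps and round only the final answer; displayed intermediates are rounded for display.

x=53.532109 y=0.583169

class = single-mesh tooth geometry [base-circle involute, m = 3.097, 34T]
pitch radius r_p = m·N/2 = 3.097·34/2 = 52.649000
base radius r_b = r_p·cos α = 52.649000·cos 14.834° = 50.894295
roll angle φ = 18.696° = 0.32630676 rad
x = r_b·(cos φ + φ·sin φ) = 53.532109
y = r_b·(sin φ − φ·cos φ) = 0.583169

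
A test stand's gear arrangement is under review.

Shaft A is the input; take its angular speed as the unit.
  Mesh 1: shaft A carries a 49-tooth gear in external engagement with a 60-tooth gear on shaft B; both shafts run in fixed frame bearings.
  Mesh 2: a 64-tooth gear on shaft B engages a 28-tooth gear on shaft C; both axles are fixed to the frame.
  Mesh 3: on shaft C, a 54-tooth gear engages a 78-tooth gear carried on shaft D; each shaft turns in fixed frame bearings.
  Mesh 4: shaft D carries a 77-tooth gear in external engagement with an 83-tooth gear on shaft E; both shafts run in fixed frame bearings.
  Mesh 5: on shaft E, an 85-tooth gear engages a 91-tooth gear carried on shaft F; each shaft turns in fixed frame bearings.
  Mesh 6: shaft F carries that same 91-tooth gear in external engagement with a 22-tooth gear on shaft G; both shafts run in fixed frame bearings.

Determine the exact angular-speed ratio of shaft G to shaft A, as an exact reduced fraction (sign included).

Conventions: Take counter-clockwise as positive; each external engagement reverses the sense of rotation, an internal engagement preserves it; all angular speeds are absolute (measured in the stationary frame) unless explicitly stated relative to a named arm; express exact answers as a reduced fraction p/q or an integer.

4998/1079

class = fixed-axis compound train [6 meshes; 6 ratios multiply, 6 sense flips]
mesh 1 [49T→60T]: running ratio 49/60, sense −
mesh 2 [64T→28T]: running ratio 28/15, sense +
mesh 3 [54T→78T]: running ratio 84/65, sense −
mesh 4 [77T→83T]: running ratio 6468/5395, sense +
mesh 5 [85T→91T]: running ratio 15708/14027, sense −
mesh 6 [91T→22T]: running ratio 4998/1079, sense +
ω_out/ω_in = 4998/1079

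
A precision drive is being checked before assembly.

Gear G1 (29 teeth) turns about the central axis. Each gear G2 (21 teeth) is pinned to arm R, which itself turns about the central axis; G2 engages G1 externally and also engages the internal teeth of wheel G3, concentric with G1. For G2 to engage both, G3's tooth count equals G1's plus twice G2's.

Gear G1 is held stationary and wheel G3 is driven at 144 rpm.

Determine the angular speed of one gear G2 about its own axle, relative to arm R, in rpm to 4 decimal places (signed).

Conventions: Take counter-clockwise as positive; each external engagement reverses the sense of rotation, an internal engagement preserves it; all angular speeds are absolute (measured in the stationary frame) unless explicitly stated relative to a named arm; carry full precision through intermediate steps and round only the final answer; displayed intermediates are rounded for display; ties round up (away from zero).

+141.1886 rpm

class = planetary set [G3 = 29+2·21 = 71; Willis about the carrier]
normalise by the input: solve with ω_ring = 1, then scale by 144 rpm
ring teeth: 29 + 2·21 = 71
29(ω_sun−ω_arm) = −71(ω_ring−ω_arm),  ω_sun = 0, ω_ring = 1
29(0−ω_arm) = −71(1−ω_arm)  ⇒  100·ω_arm = 71  ⇒  ω_arm = 71/100
sun–planet mesh: 29·(0−71/100) = −21·(ω_p−ω_arm)  ⇒  ω_p−ω_arm = 2059/2100
scale: ω_p−ω_arm = 2059/2100 × 144 rpm = +141.1886 rpm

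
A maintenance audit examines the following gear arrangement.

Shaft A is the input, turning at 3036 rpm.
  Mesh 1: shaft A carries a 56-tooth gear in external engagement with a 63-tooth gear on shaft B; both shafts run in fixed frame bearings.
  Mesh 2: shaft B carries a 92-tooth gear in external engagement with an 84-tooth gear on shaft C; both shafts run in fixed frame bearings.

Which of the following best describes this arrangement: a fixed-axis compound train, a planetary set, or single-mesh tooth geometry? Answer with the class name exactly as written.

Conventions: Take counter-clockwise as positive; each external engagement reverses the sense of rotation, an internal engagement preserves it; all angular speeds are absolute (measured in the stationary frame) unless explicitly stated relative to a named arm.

recognized (3 fixed axles, 2 meshes): fixed-axis compound train
classification: fixed-axis compound train

fixed-axis compound train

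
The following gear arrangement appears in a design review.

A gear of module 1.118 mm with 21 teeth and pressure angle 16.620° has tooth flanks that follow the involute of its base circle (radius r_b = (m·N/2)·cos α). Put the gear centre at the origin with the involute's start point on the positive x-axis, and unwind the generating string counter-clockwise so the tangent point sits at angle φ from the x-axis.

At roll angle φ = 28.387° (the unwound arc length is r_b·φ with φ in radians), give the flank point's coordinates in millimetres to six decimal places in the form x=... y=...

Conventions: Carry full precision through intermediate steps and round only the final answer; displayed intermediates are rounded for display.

x=12.545583 y=0.444907

single-mesh involute tooth geometry (21T wheel at module 1.118)
pitch radius r_p = m·N/2 = 1.118·21/2 = 11.739000
base radius r_b = r_p·cos α = 11.739000·cos 16.620° = 11.248577
roll angle φ = 28.387° = 0.49544661 rad
x = r_b·(cos φ + φ·sin φ) = 12.545583
y = r_b·(sin φ − φ·cos φ) = 0.444907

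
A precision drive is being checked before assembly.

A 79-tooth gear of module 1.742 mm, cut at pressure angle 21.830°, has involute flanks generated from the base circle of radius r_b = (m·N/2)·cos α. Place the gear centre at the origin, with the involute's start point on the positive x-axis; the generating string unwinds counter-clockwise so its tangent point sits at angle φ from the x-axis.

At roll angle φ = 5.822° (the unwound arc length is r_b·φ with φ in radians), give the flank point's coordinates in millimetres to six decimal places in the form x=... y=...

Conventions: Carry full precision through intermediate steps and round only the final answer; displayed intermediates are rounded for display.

x=64.203703 y=0.022316

class = single-mesh tooth geometry [base-circle involute, m = 1.742, 79T]
pitch radius r_p = m·N/2 = 1.742·79/2 = 68.809000
base radius r_b = r_p·cos α = 68.809000·cos 21.830° = 63.874793
roll angle φ = 5.822° = 0.10161307 rad
x = r_b·(cos φ + φ·sin φ) = 64.203703
y = r_b·(sin φ − φ·cos φ) = 0.022316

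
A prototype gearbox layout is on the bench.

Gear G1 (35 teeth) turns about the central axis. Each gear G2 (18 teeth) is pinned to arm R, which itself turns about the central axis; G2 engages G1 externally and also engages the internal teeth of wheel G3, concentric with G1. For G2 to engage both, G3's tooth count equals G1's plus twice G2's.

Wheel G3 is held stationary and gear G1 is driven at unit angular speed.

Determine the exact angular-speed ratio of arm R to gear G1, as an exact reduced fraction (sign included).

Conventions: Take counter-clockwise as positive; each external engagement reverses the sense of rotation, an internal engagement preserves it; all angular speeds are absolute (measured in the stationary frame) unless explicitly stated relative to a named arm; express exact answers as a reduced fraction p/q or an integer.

planetary set (35T centre, 18T on arm, 71T internal) — Willis relation
ring teeth: 35 + 2·18 = 71
35(ω_sun−ω_arm) = −71(ω_ring−ω_arm),  ω_ring = 0, ω_sun = 1
35(1−ω_arm) = −71(0−ω_arm)  ⇒  106·ω_arm = 35  ⇒  ω_arm = 35/106
ω_out/ω_in = 35/106

35/106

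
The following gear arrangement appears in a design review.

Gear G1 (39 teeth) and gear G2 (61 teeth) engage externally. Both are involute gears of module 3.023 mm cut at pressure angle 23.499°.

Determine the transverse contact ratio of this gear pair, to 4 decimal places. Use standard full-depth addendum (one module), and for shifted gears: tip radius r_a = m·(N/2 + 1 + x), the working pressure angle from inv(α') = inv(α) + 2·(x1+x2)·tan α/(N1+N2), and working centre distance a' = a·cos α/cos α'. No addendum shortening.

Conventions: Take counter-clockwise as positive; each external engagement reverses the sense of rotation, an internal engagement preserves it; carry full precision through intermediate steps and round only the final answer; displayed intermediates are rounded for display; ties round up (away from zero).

single-mesh involute tooth geometry (39T engaging 61T at module 3.023)
base radii: r_b1 = 54.059726, r_b2 = 84.554956
tip radii: r_a1 = 61.971500, r_a2 = 95.224500
no profile shift: α' = α, a' = a
action lengths: √(r_a1²−r_b1²) = 30.298727, √(r_a2²−r_b2²) = 43.796858
base pitch p_b = π·m·cos α = 8.709417
CR = (30.298727 + 43.796858 − 151.150000·sin 23.49900°)/8.709417 = 1.587601
contact ratio ≈ 1.5876

1.5876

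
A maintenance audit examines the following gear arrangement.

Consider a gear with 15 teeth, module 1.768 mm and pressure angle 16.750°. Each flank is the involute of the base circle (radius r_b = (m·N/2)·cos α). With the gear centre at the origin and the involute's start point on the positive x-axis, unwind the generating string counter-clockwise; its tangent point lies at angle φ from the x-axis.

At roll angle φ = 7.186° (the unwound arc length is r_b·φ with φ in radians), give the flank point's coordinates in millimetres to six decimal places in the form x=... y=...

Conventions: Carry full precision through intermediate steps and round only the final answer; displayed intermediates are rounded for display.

class = single-mesh tooth geometry [base-circle involute, m = 1.768, 15T]
pitch radius r_p = m·N/2 = 1.768·15/2 = 13.260000
base radius r_b = r_p·cos α = 13.260000·cos 16.750° = 12.697396
roll angle φ = 7.186° = 0.12541936 rad
x = r_b·(cos φ + φ·sin φ) = 12.796869
y = r_b·(sin φ − φ·cos φ) = 0.008337

x=12.796869 y=0.008337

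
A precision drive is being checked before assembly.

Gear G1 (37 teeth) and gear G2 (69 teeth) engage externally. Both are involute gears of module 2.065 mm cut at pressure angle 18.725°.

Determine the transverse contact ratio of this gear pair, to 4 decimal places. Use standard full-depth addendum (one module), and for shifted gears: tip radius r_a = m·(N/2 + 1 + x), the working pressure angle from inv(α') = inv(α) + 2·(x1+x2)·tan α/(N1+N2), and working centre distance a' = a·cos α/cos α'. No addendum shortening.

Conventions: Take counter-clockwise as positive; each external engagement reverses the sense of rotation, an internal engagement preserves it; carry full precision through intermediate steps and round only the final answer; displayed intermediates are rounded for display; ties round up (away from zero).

class = single-mesh tooth geometry [involute pair 37T × 69T, m = 2.065]
base radii: r_b1 = 36.180453, r_b2 = 67.471655
tip radii: r_a1 = 40.267500, r_a2 = 73.307500
no profile shift: α' = α, a' = a
action lengths: √(r_a1²−r_b1²) = 17.676153, √(r_a2²−r_b2²) = 28.662960
base pitch p_b = π·m·cos α = 6.144013
CR = (17.676153 + 28.662960 − 109.445000·sin 18.72500°)/6.144013 = 1.823628
contact ratio ≈ 1.8236

1.8236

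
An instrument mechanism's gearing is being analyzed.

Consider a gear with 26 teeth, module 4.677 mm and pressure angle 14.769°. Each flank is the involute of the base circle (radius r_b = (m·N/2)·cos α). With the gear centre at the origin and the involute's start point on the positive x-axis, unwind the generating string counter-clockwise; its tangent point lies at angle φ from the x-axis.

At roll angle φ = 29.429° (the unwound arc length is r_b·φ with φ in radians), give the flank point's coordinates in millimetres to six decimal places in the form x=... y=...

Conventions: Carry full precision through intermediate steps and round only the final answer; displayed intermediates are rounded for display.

x=66.043423 y=2.586165

recognized (one wheel, involute flank): single-mesh tooth geometry, m = 4.677, N = 26
pitch radius r_p = m·N/2 = 4.677·26/2 = 60.801000
base radius r_b = r_p·cos α = 60.801000·cos 14.769° = 58.792224
roll angle φ = 29.429° = 0.51363295 rad
x = r_b·(cos φ + φ·sin φ) = 66.043423
y = r_b·(sin φ − φ·cos φ) = 2.586165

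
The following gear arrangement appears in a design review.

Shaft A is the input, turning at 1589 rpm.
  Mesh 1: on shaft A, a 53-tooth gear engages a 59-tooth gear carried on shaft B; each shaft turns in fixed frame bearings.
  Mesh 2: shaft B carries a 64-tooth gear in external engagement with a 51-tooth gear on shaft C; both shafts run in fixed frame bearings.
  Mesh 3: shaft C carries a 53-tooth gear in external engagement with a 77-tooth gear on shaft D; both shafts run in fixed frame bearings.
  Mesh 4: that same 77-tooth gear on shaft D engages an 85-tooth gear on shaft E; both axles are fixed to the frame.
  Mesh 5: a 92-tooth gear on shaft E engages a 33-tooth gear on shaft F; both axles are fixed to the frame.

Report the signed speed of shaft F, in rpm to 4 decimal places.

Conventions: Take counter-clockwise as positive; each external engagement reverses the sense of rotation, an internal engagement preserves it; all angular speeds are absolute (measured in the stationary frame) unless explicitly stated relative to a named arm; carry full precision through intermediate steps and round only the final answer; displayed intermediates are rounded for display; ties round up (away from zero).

-3113.7833 rpm

topology: fixed-axis compound train — 5 meshes, A→F
mesh 1 [53T→59T]: ω = 1589.0000×53/59 = 1427.4068 rpm, sense flips to −
mesh 2 [64T→51T]: ω = 1427.4068×64/51 = 1791.2556 rpm, sense flips to +
mesh 3 [53T→77T]: ω = 1791.2556×53/77 = 1232.9421 rpm, sense flips to −
mesh 4 [77T→85T]: ω = 1232.9421×77/85 = 1116.9005 rpm, sense flips to +
mesh 5 [92T→33T]: ω = 1116.9005×92/33 = 3113.7833 rpm, sense flips to −
signed output speed = -3113.7833 rpm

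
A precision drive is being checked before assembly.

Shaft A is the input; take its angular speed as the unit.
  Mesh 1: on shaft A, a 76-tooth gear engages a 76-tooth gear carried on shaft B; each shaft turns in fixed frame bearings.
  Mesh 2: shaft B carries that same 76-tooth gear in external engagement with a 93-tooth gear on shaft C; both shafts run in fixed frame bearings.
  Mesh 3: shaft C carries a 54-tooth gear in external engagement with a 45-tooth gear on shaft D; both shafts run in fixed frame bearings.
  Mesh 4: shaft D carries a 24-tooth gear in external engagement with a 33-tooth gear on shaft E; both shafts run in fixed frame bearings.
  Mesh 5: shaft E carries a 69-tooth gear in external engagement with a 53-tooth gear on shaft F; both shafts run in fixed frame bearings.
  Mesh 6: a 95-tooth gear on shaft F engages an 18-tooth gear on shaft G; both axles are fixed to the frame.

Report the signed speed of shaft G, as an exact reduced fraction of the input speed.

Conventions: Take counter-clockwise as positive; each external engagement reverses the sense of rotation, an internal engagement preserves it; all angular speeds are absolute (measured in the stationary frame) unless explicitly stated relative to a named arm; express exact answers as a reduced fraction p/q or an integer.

6-mesh fixed-axis compound train (all bearings frame-fixed)
mesh 1 [76T→76T]: |ω|/ω_in = 1×76/76 = 1, sense flips to −
mesh 2 [76T→93T]: |ω|/ω_in = 1×76/93 = 76/93, sense flips to +
mesh 3 [54T→45T]: |ω|/ω_in = (76/93)×54/45 = 152/155, sense flips to −
mesh 4 [24T→33T]: |ω|/ω_in = (152/155)×24/33 = 1216/1705, sense flips to +
mesh 5 [69T→53T]: |ω|/ω_in = (1216/1705)×69/53 = 83904/90365, sense flips to −
mesh 6 [95T→18T]: |ω|/ω_in = (83904/90365)×95/18 = 265696/54219, sense flips to +
signed output speed (× input speed) = 265696/54219

265696/54219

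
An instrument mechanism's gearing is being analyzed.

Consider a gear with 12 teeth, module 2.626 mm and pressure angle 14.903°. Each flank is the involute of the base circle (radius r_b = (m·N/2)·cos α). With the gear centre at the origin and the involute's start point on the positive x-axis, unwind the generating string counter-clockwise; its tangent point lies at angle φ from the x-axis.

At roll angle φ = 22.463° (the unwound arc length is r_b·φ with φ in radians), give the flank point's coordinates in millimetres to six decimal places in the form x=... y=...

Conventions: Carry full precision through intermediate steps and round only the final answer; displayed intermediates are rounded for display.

topology: single-mesh involute geometry — m = 2.626, N = 12
pitch radius r_p = m·N/2 = 2.626·12/2 = 15.756000
base radius r_b = r_p·cos α = 15.756000·cos 14.903° = 15.226009
roll angle φ = 22.463° = 0.39205331 rad
x = r_b·(cos φ + φ·sin φ) = 16.351590
y = r_b·(sin φ − φ·cos φ) = 0.301169

x=16.351590 y=0.301169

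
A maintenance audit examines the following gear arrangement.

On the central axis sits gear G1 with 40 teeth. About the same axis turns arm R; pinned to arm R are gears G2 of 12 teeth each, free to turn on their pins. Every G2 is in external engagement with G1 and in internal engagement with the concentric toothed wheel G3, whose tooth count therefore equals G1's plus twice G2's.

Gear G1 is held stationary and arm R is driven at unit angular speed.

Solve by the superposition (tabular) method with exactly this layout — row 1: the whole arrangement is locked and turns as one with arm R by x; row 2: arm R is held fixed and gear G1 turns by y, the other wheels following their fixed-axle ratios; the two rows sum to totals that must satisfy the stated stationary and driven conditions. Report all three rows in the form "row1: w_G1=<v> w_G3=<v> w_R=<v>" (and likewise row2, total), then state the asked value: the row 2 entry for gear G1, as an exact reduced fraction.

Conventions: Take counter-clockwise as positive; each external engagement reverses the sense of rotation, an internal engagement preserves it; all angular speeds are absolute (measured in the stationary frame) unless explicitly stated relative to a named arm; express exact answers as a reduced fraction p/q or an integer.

planetary set (40T centre, 12T on arm, 64T internal) — Willis relation
row 1: whole set turns with the arm by x
row 2: sun turns y, ring = −(40/64)·y, arm 0
boundary: total ω_sun = x + y = 0 and total ω_arm = x = 1  ⇒  y = -1, x = 1
row 2 ring = −(40/64)·(-1) = 5/8
totals (row 1 + row 2): sun 1 + (-1) = 0, ring 1 + 5/8 = 13/8, arm 1 + 0 = 1
asked cell (row2, sun) = -1

row1: w_G1=1 w_G3=1 w_R=1
row2: w_G1=-1 w_G3=5/8 w_R=0
total: w_G1=0 w_G3=13/8 w_R=1
asked value: -1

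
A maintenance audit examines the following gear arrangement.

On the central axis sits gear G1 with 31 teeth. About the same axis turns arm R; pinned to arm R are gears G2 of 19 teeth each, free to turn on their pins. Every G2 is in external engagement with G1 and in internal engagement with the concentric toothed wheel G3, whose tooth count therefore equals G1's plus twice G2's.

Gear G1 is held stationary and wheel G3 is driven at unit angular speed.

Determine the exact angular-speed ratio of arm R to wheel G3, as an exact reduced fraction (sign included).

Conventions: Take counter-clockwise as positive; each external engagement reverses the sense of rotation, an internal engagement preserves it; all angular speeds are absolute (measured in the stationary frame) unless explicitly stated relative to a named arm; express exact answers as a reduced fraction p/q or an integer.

69/100

topology: planetary set — G1 31T / G2 19T / G3 69T, arm = carrier (Willis)
ring teeth: 31 + 2·19 = 69
31(ω_sun−ω_arm) = −69(ω_ring−ω_arm),  ω_sun = 0, ω_ring = 1
31(0−ω_arm) = −69(1−ω_arm)  ⇒  100·ω_arm = 69  ⇒  ω_arm = 69/100
ω_out/ω_in = 69/100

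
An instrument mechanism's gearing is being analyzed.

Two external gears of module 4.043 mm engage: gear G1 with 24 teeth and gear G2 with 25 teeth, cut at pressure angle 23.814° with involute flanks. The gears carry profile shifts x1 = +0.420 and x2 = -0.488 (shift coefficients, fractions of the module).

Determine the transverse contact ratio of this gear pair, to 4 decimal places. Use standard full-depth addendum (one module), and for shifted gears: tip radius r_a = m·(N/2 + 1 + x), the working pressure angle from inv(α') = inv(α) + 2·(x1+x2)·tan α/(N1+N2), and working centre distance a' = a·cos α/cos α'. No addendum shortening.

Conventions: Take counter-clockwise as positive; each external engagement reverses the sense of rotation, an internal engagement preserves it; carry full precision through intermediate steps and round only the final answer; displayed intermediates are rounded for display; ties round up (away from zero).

1.4629

class = single-mesh tooth geometry [involute pair 24T × 25T, m = 4.043]
base radii: r_b1 = 44.385398, r_b2 = 46.234790
tip radii: r_a1 = 54.257060, r_a2 = 52.607516
inv(α') = inv(23.814°) + 2·(+0.420-0.488)·tan α/(24+25) = 0.02448680  ⇒  α' = 23.44738°
a' = a·cos α / cos α' = 99.0535·cos 23.814°/cos 23.44738° = 98.776573
action lengths: √(r_a1²−r_b1²) = 31.205208, √(r_a2²−r_b2²) = 25.097708
base pitch p_b = π·m·cos α = 11.620070
CR = (31.205208 + 25.097708 − 98.776573·sin 23.44738°)/11.620070 = 1.462905
contact ratio ≈ 1.4629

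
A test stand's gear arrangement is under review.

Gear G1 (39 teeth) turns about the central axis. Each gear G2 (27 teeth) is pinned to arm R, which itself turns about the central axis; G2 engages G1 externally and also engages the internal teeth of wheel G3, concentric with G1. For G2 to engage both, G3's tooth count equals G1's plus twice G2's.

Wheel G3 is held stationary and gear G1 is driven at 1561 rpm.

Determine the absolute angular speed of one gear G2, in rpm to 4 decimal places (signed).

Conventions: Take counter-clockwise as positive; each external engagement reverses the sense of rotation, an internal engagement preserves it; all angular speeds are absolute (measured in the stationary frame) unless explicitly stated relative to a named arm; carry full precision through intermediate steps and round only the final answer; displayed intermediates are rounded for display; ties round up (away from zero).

-1127.3889 rpm

planetary set (39T centre, 27T on arm, 93T internal) — Willis relation
normalise by the input: solve with ω_sun = 1, then scale by 1561 rpm
ring teeth: 39 + 2·27 = 93
39(ω_sun−ω_arm) = −93(ω_ring−ω_arm),  ω_ring = 0, ω_sun = 1
39(1−ω_arm) = −93(0−ω_arm)  ⇒  132·ω_arm = 39  ⇒  ω_arm = 13/44
sun–planet mesh: 39·(1−13/44) = −27·(ω_p−ω_arm)  ⇒  ω_p−ω_arm = -403/396
ω_p = 13/44 − 403/396 = -13/18
scale: ω_p = -13/18 × 1561 rpm = -1127.3889 rpm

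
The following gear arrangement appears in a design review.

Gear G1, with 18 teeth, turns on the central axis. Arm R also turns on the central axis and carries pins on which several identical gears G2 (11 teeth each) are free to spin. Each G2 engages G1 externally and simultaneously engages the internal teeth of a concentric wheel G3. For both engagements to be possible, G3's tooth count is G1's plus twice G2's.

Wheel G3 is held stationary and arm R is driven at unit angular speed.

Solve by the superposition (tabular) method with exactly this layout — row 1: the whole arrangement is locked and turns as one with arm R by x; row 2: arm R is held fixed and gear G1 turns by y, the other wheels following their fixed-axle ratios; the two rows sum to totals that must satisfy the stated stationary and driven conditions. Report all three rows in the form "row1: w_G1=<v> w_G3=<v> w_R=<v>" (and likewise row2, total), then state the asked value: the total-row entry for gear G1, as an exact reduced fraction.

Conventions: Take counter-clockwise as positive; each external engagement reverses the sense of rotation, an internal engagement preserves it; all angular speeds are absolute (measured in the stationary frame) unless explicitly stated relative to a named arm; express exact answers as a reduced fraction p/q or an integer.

planetary set (18T centre, 11T on arm, 40T internal) — Willis relation
row 1 — lock + rotate with arm: ω_sun = ω_ring = ω_arm = x
superposition row 2 [arm held]: sun y, ring −(18/40)·y, arm 0
boundary: total ω_ring = x − (18/40)·y = 0 and total ω_arm = x = 1  ⇒  y = 20/9, x = 1
row 2 ring = −(18/40)·20/9 = -1
totals (row 1 + row 2): sun 1 + 20/9 = 29/9, ring 1 + (-1) = 0, arm 1 + 0 = 1
asked cell (total, sun) = 29/9

row1: w_G1=1 w_G3=1 w_R=1
row2: w_G1=20/9 w_G3=-1 w_R=0
total: w_G1=29/9 w_G3=0 w_R=1
asked value: 29/9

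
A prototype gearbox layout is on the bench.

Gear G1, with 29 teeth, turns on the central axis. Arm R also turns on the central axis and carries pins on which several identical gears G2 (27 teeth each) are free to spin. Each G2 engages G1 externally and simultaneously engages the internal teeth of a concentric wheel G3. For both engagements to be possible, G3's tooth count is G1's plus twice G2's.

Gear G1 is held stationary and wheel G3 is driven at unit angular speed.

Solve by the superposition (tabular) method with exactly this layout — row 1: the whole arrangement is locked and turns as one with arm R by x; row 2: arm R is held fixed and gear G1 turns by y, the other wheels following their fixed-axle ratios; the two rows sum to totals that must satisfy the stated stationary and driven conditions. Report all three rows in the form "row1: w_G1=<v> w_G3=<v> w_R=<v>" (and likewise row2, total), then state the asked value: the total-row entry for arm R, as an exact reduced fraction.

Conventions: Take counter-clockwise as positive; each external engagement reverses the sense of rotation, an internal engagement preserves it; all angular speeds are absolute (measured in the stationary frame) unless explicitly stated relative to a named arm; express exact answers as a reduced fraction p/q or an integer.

row1: w_G1=83/112 w_G3=83/112 w_R=83/112
row2: w_G1=-83/112 w_G3=29/112 w_R=0
total: w_G1=0 w_G3=1 w_R=83/112
asked value: 83/112

class = planetary set [G3 = 29+2·27 = 83; Willis about the carrier]
row 1 — lock + rotate with arm: ω_sun = ω_ring = ω_arm = x
row 2 (arm held, sun turns y): ω_ring = −(29/83)·y, ω_arm = 0
boundary: total ω_sun = x + y = 0 and total ω_ring = x − (29/83)·y = 1  ⇒  y = -83/112, x = 83/112
row 2 ring = −(29/83)·(-83/112) = 29/112
totals (row 1 + row 2): sun 83/112 + (-83/112) = 0, ring 83/112 + 29/112 = 1, arm 83/112 + 0 = 83/112
asked cell (total, arm) = 83/112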